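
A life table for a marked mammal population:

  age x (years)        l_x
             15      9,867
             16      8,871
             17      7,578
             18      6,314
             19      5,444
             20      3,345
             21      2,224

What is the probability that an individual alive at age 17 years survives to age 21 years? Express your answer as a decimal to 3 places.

0.293

The conditional survival probability is l_21/l_17 = 2,224/7,578 = 0.293481.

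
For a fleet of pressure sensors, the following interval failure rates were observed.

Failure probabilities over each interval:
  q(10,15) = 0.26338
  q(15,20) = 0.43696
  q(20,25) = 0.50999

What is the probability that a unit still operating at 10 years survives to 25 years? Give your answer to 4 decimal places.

0.2032

Survival from 10 to 25 is the product of surviving each interval: (1 − 0.26338) × (1 − 0.43696) × (1 − 0.50999).
= 0.73662 × 0.56304 × 0.49001 = 0.203230.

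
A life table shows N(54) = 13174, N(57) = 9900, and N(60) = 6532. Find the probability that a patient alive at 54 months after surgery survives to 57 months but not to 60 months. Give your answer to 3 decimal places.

0.256

This is the probability of reaching 57 but not 60, conditional on being alive at 54: (N(57) − N(60)) / N(54).
= (9900 − 6532) / 13174 = 3368 / 13174 = 0.255655.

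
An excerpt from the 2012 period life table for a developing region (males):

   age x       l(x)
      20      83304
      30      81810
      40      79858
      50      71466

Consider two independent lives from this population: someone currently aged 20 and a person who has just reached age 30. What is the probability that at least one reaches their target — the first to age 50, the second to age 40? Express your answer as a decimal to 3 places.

p₁ = l(50)/l(20) = 71466/83304 = 0.857894; p₂ = l(40)/l(30) = 79858/81810 = 0.976140.
P(at least one) = 1 − (1−p₁)(1−p₂) = 1 − 0.142106 × 0.023860 = 0.996609.

0.997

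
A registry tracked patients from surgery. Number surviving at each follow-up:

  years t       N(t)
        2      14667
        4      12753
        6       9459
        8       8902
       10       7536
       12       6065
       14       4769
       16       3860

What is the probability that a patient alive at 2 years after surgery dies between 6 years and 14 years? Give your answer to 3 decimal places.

0.320

This is the probability of reaching 6 but not 14, conditional on being alive at 2: (N(6) − N(14)) / N(2).
= (9459 − 4769) / 14667 = 4690 / 14667 = 0.319765.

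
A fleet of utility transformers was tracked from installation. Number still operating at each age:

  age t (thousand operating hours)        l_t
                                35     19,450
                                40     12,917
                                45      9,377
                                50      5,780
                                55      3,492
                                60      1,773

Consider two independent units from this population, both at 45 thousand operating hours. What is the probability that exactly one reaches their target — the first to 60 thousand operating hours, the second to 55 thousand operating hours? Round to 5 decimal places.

0.42065

p₁ = l_60/l_45 = 1,773/9,377 = 0.189080; p₂ = l_55/l_45 = 3,492/9,377 = 0.372401.
P(exactly one) = p₁(1−p₂) + (1−p₁)p₂ = 0.118666 + 0.301987 = 0.420654.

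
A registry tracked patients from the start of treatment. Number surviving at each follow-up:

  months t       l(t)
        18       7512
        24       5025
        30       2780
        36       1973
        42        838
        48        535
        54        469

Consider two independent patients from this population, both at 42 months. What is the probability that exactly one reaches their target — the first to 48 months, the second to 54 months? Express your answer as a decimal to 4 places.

0.4835

p₁ = l(48)/l(42) = 535/838 = 0.638425; p₂ = l(54)/l(42) = 469/838 = 0.559666.
P(exactly one) = p₁(1−p₂) + (1−p₁)p₂ = 0.281120 + 0.202361 = 0.483481.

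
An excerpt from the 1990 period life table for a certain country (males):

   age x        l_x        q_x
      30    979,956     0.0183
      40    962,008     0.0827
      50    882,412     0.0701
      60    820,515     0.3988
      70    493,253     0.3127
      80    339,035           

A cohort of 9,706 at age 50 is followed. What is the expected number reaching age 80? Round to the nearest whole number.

The relevant probability is 339,035/882,412 = 0.384214.
Expected number = 9,706 × 0.384214 = 3729.

3729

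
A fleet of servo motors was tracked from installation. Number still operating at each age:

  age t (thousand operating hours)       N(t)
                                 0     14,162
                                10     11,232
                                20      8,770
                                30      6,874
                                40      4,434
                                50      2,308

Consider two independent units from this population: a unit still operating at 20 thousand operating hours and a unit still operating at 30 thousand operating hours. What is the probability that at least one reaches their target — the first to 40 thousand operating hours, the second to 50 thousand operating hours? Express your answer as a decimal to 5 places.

p₁ = N(40)/N(20) = 4,434/8,770 = 0.505587; p₂ = N(50)/N(30) = 2,308/6,874 = 0.335758.
P(at least one) = 1 − (1−p₁)(1−p₂) = 1 − 0.494413 × 0.664242 = 0.671590.

0.67159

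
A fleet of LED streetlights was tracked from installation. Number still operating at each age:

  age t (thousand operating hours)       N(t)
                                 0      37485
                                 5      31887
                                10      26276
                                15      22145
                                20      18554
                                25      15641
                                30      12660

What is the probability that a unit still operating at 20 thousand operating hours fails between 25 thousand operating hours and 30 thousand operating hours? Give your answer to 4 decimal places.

This is the probability of reaching 25 but not 30, conditional on being operational at 20: (N(25) − N(30)) / N(20).
= (15641 − 12660) / 18554 = 2981 / 18554 = 0.160666.

0.1607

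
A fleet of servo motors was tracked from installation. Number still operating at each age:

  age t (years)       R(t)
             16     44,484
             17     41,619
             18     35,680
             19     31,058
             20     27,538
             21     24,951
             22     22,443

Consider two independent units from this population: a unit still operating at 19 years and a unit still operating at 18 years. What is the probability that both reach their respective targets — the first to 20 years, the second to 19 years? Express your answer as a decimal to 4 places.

p₁ = R(20)/R(19) = 27,538/31,058 = 0.886664; p₂ = R(19)/R(18) = 31,058/35,680 = 0.870460.
P(both) = p₁ × p₂ = 0.886664 × 0.870460 = 0.771806.

0.7718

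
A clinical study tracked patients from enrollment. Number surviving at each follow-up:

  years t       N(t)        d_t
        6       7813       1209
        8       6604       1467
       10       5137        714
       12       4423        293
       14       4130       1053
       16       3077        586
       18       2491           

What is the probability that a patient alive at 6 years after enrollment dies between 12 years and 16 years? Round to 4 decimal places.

This is the probability of reaching 12 but not 16, conditional on being alive at 6: (N(12) − N(16)) / N(6).
= (4423 − 3077) / 7813 = 1346 / 7813 = 0.172277.

0.1723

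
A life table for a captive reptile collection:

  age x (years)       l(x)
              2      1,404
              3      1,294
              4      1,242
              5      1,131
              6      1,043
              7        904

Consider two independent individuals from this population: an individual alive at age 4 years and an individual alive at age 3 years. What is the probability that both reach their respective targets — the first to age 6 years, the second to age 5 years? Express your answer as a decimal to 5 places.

0.73399

p₁ = l(6)/l(4) = 1,043/1,242 = 0.839775; p₂ = l(5)/l(3) = 1,131/1,294 = 0.874034.
P(both) = p₁ × p₂ = 0.839775 × 0.874034 = 0.733992.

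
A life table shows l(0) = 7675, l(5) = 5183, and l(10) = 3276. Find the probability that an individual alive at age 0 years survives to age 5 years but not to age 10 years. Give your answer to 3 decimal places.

0.248

This is the probability of reaching 5 but not 10, conditional on being alive at 0: (l(5) − l(10)) / l(0).
= (5183 − 3276) / 7675 = 1907 / 7675 = 0.248469.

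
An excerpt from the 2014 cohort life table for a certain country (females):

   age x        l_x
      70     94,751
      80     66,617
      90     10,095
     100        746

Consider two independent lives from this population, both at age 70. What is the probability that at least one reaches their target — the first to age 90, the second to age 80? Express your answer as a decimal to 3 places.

0.735

p₁ = l_90/l_70 = 10,095/94,751 = 0.106542; p₂ = l_80/l_70 = 66,617/94,751 = 0.703074.
P(at least one) = 1 − (1−p₁)(1−p₂) = 1 − 0.893458 × 0.296926 = 0.734709.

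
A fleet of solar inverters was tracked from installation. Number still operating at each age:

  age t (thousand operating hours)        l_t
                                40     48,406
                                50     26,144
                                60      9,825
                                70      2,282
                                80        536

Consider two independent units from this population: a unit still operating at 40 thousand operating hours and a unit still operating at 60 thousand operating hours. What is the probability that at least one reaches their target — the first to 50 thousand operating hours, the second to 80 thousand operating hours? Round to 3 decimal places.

0.565

p₁ = l_50/l_40 = 26,144/48,406 = 0.540098; p₂ = l_80/l_60 = 536/9,825 = 0.054555.
P(at least one) = 1 − (1−p₁)(1−p₂) = 1 − 0.459902 × 0.945445 = 0.565188.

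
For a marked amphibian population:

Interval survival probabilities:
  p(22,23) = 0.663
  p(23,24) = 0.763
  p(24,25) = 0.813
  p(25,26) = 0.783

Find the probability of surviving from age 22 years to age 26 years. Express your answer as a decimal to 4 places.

0.3220

P(survive 22→26) = 0.663 × 0.763 × 0.813 × 0.783.
= 0.322026.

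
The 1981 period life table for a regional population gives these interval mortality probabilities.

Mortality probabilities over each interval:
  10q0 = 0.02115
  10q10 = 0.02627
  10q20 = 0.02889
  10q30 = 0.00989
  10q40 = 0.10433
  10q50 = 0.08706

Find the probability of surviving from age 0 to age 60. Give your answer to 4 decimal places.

0.7494

Survival from 0 to 60 is the product of surviving each interval: (1 − 0.02115) × (1 − 0.02627) × (1 − 0.02889) × (1 − 0.00989) × (1 − 0.10433) × (1 − 0.08706).
= 0.97885 × 0.97373 × 0.97111 × 0.99011 × 0.89567 × 0.91294 = 0.749371.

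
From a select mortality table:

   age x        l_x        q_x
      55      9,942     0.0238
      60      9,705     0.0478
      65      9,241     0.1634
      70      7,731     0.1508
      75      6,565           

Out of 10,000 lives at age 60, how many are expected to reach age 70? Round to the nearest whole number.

7966

The relevant probability is 7,731/9,705 = 0.796600.
Expected number = 10,000 × 0.796600 = 7966.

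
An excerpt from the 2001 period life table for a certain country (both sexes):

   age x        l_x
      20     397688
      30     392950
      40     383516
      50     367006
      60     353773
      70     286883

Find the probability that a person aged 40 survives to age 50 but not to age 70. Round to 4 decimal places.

We want 10|20q40 = (l_50 − l_70)/l_40.
This is the probability of reaching 50 but not 70, conditional on being alive at 40: (l_50 − l_70) / l_40.
= (367006 − 286883) / 383516 = 80123 / 383516 = 0.208917.

0.2089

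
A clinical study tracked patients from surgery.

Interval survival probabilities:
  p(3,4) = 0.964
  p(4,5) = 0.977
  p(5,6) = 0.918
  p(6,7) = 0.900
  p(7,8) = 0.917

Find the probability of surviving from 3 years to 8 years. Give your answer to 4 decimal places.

Chaining the interval survival probabilities: 0.964 × 0.977 × 0.918 × 0.900 × 0.917.
= 0.713553.

0.7136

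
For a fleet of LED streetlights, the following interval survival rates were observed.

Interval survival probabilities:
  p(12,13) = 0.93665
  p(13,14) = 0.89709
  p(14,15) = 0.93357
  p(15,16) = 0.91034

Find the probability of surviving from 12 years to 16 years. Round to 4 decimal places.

The overall survival probability is 0.93665 × 0.89709 × 0.93357 × 0.91034.
= 0.714108.

0.7141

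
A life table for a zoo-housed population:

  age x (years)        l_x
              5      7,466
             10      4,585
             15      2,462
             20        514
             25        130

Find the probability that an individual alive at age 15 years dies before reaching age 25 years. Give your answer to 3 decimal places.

P(die before 25 | alive at 15) = 1 − l_25/l_15 = 1 − 130/2,462 = (2,332)/2,462 = 0.947197.

0.947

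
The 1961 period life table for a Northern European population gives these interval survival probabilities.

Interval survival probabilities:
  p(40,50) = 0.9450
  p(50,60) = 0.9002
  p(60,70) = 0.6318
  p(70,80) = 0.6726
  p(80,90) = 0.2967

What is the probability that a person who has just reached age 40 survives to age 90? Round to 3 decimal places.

The overall survival probability is 0.9450 × 0.9002 × 0.6318 × 0.6726 × 0.2967.
= 0.107257.

0.107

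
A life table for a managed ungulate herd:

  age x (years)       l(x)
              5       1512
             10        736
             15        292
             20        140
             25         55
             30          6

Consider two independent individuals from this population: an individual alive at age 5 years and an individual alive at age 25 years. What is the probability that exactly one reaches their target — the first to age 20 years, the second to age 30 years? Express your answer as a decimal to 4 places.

p₁ = l(20)/l(5) = 140/1512 = 0.092593; p₂ = l(30)/l(25) = 6/55 = 0.109091.
P(exactly one) = p₁(1−p₂) + (1−p₁)p₂ = 0.082492 + 0.098990 = 0.181482.

0.1815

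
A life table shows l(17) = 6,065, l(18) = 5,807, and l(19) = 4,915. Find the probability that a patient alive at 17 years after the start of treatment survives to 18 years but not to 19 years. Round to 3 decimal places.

This is the probability of reaching 18 but not 19, conditional on being alive at 17: (l(18) − l(19)) / l(17).
= (5,807 − 4,915) / 6,065 = 892 / 6,065 = 0.147073.

0.147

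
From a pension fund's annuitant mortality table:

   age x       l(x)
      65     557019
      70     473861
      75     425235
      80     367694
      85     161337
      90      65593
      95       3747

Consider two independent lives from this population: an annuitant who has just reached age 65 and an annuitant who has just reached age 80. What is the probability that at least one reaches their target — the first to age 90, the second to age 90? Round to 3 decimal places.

0.275

p₁ = l(90)/l(65) = 65593/557019 = 0.117757; p₂ = l(90)/l(80) = 65593/367694 = 0.178390.
P(at least one) = 1 − (1−p₁)(1−p₂) = 1 − 0.882243 × 0.821610 = 0.275140.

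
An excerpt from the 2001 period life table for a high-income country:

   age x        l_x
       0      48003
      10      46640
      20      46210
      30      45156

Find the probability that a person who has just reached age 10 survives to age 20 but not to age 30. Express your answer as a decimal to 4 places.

0.0226

This is the probability of reaching 20 but not 30, conditional on being alive at 10: (l_20 − l_30) / l_10.
= (46210 − 45156) / 46640 = 1054 / 46640 = 0.022599.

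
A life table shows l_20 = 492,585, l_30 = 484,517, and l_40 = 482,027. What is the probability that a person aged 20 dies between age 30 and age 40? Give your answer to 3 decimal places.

This is the probability of reaching 30 but not 40, conditional on being alive at 20: (l_30 − l_40) / l_20.
= (484,517 − 482,027) / 492,585 = 2,490 / 492,585 = 0.005055.

0.005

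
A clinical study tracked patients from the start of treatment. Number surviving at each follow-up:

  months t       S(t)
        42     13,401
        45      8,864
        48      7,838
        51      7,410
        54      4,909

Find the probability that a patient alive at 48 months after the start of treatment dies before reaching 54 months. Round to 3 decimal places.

P(die before 54 | alive at 48) = 1 − S(54)/S(48) = 1 − 4,909/7,838 = (2,929)/7,838 = 0.373692.

0.374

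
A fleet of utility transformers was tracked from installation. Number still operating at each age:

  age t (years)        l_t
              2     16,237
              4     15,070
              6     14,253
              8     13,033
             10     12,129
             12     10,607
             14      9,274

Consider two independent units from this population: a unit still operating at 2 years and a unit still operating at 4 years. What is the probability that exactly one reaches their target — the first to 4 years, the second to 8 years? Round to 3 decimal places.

p₁ = l_4/l_2 = 15,070/16,237 = 0.928127; p₂ = l_8/l_4 = 13,033/15,070 = 0.864831.
P(exactly one) = p₁(1−p₂) + (1−p₁)p₂ = 0.125454 + 0.062158 = 0.187612.

0.188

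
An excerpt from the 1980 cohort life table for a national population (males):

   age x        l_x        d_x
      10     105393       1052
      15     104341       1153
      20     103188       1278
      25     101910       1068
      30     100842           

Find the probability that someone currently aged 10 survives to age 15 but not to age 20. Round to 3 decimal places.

0.011

This is the probability of reaching 15 but not 20, conditional on being alive at 10: (l_15 − l_20) / l_10.
= (104341 − 103188) / 105393 = 1153 / 105393 = 0.010940.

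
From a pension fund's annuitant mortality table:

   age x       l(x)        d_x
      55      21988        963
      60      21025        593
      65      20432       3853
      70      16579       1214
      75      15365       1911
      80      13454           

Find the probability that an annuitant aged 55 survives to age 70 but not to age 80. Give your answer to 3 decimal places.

0.142

This is the probability of reaching 70 but not 80, conditional on being alive at 55: (l(70) − l(80)) / l(55).
= (16579 − 13454) / 21988 = 3125 / 21988 = 0.142123.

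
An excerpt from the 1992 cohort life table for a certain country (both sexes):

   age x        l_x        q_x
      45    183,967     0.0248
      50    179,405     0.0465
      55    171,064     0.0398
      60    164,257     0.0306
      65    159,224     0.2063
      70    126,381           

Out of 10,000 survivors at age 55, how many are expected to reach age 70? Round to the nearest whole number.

7388

The relevant probability is 126,381/171,064 = 0.738794.
Expected number = 10,000 × 0.738794 = 7388.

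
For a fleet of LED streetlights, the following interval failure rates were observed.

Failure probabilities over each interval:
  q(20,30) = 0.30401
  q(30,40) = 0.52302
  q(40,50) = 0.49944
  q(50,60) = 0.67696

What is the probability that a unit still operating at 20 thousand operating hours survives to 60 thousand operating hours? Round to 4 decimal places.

P(survive 20→60) = (1 − 0.30401) × (1 − 0.52302) × (1 − 0.49944) × (1 − 0.67696).
= 0.69599 × 0.47698 × 0.50056 × 0.32304 = 0.053680.

0.0537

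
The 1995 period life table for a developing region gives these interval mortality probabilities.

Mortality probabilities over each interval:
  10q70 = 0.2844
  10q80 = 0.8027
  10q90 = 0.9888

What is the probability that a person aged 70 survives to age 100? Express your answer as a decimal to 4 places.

Chaining the interval survival probabilities: (1 − 0.2844) × (1 − 0.8027) × (1 − 0.9888).
= 0.7156 × 0.1973 × 0.0112 = 0.001581.

0.0016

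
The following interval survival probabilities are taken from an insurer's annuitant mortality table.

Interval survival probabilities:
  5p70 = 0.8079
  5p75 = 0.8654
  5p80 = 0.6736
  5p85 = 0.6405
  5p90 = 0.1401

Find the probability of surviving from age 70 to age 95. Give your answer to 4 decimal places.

0.0423

Chaining the interval survival probabilities: 0.8079 × 0.8654 × 0.6736 × 0.6405 × 0.1401.
= 0.042260.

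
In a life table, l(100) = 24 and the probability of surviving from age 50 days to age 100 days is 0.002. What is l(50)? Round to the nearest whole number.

l(50) = l(100) / p = 24 / 0.002 = 12000.

12000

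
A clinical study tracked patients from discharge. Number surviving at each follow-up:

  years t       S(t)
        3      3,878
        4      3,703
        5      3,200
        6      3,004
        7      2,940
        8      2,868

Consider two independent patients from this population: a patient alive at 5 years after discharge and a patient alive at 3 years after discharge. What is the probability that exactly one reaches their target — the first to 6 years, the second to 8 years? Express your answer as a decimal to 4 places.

p₁ = S(6)/S(5) = 3,004/3,200 = 0.938750; p₂ = S(8)/S(3) = 2,868/3,878 = 0.739556.
P(exactly one) = p₁(1−p₂) + (1−p₁)p₂ = 0.244492 + 0.045298 = 0.289790.

0.2898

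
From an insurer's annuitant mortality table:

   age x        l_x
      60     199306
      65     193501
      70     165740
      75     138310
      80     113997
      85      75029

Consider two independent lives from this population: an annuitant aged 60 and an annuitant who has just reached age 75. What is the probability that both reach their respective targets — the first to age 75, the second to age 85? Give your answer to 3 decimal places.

0.376

p₁ = l_75/l_60 = 138310/199306 = 0.693958; p₂ = l_85/l_75 = 75029/138310 = 0.542470.
P(both) = p₁ × p₂ = 0.693958 × 0.542470 = 0.376451.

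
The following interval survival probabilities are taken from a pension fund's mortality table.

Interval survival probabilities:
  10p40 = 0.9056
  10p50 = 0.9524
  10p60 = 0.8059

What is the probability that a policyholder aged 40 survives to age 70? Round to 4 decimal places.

Chaining the interval survival probabilities: 0.9056 × 0.9524 × 0.8059.
= 0.695083.

0.6951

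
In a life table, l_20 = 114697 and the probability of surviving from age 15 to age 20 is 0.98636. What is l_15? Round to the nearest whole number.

116283

l_15 = l_20 / p = 114697 / 0.98636 = 116283.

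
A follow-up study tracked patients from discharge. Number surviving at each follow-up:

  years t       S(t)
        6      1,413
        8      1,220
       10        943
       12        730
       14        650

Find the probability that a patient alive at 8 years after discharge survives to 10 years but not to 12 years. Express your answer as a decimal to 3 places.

0.175

This is the probability of reaching 10 but not 12, conditional on being alive at 8: (S(10) − S(12)) / S(8).
= (943 − 730) / 1,220 = 213 / 1,220 = 0.174590.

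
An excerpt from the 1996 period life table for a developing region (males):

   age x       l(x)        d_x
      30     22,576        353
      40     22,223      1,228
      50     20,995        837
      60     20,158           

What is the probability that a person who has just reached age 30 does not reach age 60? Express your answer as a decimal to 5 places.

P(die before 60 | alive at 30) = 1 − l(60)/l(30) = 1 − 20,158/22,576 = (2,418)/22,576 = 0.107105.

0.10710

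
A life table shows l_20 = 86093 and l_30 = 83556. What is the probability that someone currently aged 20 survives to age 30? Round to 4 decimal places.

The conditional survival probability is l_30/l_20 = 83556/86093 = 0.970532.

0.9705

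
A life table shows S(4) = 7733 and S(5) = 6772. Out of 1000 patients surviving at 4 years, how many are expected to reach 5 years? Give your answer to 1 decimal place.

The relevant probability is 6772/7733 = 0.875727.
Expected number = 1000 × 0.875727 = 875.7.

875.7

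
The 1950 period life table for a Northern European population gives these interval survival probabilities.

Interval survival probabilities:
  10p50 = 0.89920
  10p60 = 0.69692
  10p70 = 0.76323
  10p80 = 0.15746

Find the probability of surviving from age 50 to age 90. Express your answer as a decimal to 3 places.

Survival from 50 to 90 is the product of surviving each interval: 0.89920 × 0.69692 × 0.76323 × 0.15746.
= 0.075312.

0.075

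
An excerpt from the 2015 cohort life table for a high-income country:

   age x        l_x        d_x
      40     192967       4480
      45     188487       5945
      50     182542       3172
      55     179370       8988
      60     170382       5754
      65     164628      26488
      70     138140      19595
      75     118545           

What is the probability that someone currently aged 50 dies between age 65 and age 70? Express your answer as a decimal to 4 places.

We want 15|5q50 = (l_65 − l_70)/l_50.
This is the probability of reaching 65 but not 70, conditional on being alive at 50: (l_65 − l_70) / l_50.
= (164628 − 138140) / 182542 = 26488 / 182542 = 0.145106.

0.1451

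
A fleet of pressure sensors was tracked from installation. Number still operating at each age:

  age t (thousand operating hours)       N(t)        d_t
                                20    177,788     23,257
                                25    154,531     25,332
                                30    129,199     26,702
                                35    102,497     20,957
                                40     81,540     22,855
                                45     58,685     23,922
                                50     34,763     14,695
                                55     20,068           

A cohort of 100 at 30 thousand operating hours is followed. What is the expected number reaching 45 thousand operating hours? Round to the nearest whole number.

45

The relevant probability is 58,685/129,199 = 0.454222.
Expected number = 100 × 0.454222 = 45.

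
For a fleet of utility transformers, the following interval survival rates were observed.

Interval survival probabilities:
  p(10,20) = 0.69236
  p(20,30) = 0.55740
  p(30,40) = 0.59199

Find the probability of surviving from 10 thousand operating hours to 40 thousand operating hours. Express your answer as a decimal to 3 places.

0.228

Survival from 10 to 40 is the product of surviving each interval: 0.69236 × 0.55740 × 0.59199.
= 0.228462.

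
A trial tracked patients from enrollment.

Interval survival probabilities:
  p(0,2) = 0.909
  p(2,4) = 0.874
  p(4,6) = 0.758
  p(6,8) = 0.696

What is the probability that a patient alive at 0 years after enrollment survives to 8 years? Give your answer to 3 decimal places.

0.419

P(survive 0→8) = 0.909 × 0.874 × 0.758 × 0.696.
= 0.419135.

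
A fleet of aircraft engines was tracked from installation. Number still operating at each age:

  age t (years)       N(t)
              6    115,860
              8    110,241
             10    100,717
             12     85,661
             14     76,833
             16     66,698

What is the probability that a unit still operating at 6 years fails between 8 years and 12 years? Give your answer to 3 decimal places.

This is the probability of reaching 8 but not 12, conditional on being operational at 6: (N(8) − N(12)) / N(6).
= (110,241 − 85,661) / 115,860 = 24,580 / 115,860 = 0.212153.

0.212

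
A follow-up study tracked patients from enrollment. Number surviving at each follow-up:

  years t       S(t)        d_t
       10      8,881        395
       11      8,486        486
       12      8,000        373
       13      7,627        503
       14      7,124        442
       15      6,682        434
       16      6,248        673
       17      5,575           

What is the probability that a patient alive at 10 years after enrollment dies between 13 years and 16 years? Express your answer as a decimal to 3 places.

This is the probability of reaching 13 but not 16, conditional on being alive at 10: (S(13) − S(16)) / S(10).
= (7,627 − 6,248) / 8,881 = 1,379 / 8,881 = 0.155275.

0.155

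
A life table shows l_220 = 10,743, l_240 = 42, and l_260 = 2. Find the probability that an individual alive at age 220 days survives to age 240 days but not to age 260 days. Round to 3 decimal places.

0.004

This is the probability of reaching 240 but not 260, conditional on being alive at 220: (l_240 − l_260) / l_220.
= (42 − 2) / 10,743 = 40 / 10,743 = 0.003723.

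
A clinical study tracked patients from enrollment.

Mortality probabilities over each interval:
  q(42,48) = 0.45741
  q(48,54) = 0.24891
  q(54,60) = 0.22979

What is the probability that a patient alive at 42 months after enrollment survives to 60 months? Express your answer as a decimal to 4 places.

The overall survival probability is (1 − 0.45741) × (1 − 0.24891) × (1 − 0.22979).
= 0.54259 × 0.75109 × 0.77021 = 0.313887.

0.3139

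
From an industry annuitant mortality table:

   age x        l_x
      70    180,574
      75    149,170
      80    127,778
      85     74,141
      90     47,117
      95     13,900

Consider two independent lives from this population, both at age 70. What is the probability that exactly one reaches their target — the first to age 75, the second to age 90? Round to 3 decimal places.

p₁ = l_75/l_70 = 149,170/180,574 = 0.826088; p₂ = l_90/l_70 = 47,117/180,574 = 0.260929.
P(exactly one) = p₁(1−p₂) + (1−p₁)p₂ = 0.610538 + 0.045379 = 0.655916.

0.656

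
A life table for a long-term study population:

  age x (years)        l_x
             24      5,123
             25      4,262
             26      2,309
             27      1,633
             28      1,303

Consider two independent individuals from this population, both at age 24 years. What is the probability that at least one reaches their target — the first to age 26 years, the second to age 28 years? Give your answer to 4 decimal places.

p₁ = l_26/l_24 = 2,309/5,123 = 0.450712; p₂ = l_28/l_24 = 1,303/5,123 = 0.254343.
P(at least one) = 1 − (1−p₁)(1−p₂) = 1 − 0.549288 × 0.745657 = 0.590420.

0.5904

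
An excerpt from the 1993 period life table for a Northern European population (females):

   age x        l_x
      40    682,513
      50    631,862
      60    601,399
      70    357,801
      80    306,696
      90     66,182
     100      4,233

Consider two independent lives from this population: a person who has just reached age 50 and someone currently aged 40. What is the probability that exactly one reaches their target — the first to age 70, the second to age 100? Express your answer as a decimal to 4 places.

p₁ = l_70/l_50 = 357,801/631,862 = 0.566264; p₂ = l_100/l_40 = 4,233/682,513 = 0.006202.
P(exactly one) = p₁(1−p₂) + (1−p₁)p₂ = 0.562752 + 0.002690 = 0.565442.

0.5654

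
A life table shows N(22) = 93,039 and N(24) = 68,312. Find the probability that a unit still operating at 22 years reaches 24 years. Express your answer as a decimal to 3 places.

0.734

The conditional survival probability is N(24)/N(22) = 68,312/93,039 = 0.734230.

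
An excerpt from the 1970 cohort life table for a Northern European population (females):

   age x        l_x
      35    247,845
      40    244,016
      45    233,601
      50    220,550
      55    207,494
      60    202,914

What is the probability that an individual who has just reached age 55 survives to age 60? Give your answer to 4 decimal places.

0.9779

The conditional survival probability is l_60/l_55 = 202,914/207,494 = 0.977927.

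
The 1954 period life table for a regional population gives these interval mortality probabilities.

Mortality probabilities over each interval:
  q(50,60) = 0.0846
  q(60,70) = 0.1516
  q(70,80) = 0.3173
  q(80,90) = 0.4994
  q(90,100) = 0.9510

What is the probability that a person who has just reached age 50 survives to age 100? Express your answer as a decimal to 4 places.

P(survive 50→100) = (1 − 0.0846) × (1 − 0.1516) × (1 − 0.3173) × (1 − 0.4994) × (1 − 0.9510).
= 0.9154 × 0.8484 × 0.6827 × 0.5006 × 0.0490 = 0.013006.

0.0130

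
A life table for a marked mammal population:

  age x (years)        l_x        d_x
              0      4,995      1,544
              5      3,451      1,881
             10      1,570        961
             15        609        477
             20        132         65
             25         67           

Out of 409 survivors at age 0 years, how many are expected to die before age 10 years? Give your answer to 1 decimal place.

280.4

The relevant probability is 1 − 1,570/4,995 = 0.685686.
Expected number = 409 × 0.685686 = 280.4.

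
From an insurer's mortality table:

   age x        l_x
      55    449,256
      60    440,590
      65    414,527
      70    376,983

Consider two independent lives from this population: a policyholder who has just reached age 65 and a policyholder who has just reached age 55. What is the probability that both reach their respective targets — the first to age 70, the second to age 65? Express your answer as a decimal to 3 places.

p₁ = l_70/l_65 = 376,983/414,527 = 0.909429; p₂ = l_65/l_55 = 414,527/449,256 = 0.922697.
P(both) = p₁ × p₂ = 0.909429 × 0.922697 = 0.839127.

0.839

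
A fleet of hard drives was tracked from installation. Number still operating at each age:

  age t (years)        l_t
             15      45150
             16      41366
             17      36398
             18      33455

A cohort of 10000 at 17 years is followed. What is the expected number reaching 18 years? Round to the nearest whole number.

9191

The relevant probability is 33455/36398 = 0.919144.
Expected number = 10000 × 0.919144 = 9191.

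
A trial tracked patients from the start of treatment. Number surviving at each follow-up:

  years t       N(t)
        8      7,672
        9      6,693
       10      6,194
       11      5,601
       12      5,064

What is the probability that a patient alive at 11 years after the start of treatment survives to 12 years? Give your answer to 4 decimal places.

The conditional survival probability is N(12)/N(11) = 5,064/5,601 = 0.904124.

0.9041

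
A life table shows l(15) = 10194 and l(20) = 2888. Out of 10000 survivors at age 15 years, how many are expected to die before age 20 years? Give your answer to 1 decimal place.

The relevant probability is 1 − 2888/10194 = 0.716696.
Expected number = 10000 × 0.716696 = 7167.0.

7167.0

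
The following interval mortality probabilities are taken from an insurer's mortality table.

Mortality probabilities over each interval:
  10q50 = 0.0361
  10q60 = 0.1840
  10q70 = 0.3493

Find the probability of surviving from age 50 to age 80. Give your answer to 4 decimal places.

0.5118

30p50 = (1 − 0.0361) × (1 − 0.1840) × (1 − 0.3493).
= 0.9639 × 0.8160 × 0.6507 = 0.511803.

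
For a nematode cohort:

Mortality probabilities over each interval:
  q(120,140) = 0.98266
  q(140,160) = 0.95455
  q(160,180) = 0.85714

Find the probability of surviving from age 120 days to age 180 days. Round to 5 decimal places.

Chaining the interval survival probabilities: (1 − 0.98266) × (1 − 0.95455) × (1 − 0.85714).
= 0.01734 × 0.04545 × 0.14286 = 0.000113.

0.00011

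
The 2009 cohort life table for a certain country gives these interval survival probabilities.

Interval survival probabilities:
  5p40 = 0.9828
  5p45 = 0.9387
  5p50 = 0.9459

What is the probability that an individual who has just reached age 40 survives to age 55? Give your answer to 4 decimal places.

The overall survival probability is 0.9828 × 0.9387 × 0.9459.
= 0.872644.

0.8726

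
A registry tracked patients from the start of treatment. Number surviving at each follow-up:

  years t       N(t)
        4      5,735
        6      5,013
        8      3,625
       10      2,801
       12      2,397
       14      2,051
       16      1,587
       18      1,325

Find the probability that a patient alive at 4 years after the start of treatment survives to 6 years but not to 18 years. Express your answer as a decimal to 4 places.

This is the probability of reaching 6 but not 18, conditional on being alive at 4: (N(6) − N(18)) / N(4).
= (5,013 − 1,325) / 5,735 = 3,688 / 5,735 = 0.643069.

0.6431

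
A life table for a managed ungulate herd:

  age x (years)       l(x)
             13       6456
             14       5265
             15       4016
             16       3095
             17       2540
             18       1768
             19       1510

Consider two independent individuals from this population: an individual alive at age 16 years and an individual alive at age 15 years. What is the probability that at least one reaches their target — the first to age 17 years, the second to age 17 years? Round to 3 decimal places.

0.934

p₁ = l(17)/l(16) = 2540/3095 = 0.820679; p₂ = l(17)/l(15) = 2540/4016 = 0.632470.
P(at least one) = 1 − (1−p₁)(1−p₂) = 1 − 0.179321 × 0.367530 = 0.934094.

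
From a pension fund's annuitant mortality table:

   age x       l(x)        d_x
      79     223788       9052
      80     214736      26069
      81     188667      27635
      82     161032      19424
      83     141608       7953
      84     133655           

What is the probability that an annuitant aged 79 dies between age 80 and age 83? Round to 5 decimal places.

This is the probability of reaching 80 but not 83, conditional on being alive at 79: (l(80) − l(83)) / l(79).
= (214736 − 141608) / 223788 = 73128 / 223788 = 0.326774.

0.32677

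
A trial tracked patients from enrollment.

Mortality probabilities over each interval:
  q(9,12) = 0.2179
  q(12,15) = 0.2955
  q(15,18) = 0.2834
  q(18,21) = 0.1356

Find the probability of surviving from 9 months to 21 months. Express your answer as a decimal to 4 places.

0.3413

The overall survival probability is (1 − 0.2179) × (1 − 0.2955) × (1 − 0.2834) × (1 − 0.1356).
= 0.7821 × 0.7045 × 0.7166 × 0.8644 = 0.341299.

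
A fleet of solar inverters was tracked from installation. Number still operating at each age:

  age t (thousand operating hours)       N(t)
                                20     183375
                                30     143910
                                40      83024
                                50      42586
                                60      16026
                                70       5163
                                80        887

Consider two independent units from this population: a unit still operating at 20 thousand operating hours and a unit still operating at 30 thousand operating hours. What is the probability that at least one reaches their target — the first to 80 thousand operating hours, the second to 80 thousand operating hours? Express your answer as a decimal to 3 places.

p₁ = N(80)/N(20) = 887/183375 = 0.004837; p₂ = N(80)/N(30) = 887/143910 = 0.006164.
P(at least one) = 1 − (1−p₁)(1−p₂) = 1 − 0.995163 × 0.993836 = 0.010971.

0.011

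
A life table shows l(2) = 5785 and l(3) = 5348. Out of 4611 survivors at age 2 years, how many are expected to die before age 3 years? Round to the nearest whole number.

The relevant probability is 1 − 5348/5785 = 0.075540.
Expected number = 4611 × 0.075540 = 348.

348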